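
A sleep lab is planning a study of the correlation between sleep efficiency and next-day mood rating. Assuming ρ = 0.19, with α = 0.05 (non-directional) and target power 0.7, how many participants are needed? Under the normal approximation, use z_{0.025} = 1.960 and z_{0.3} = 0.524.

n = 170

Fisher's z: C = ½·ln((1+r)/(1−r)) = ½·ln(1.4691) = 0.1923.
n = ((z_{α/2} + z_β)/C)² + 3.
(1.960 + 0.524) / 0.1923 = 2.484 / 0.1923 = 12.917.
n = 12.917² + 3 = 166.86 + 3 = 169.9.
Round up.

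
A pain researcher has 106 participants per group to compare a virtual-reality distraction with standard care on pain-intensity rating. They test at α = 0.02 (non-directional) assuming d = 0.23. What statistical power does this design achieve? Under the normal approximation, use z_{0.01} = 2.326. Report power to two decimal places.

power ≈ 0.26

For two equal groups, power = Φ(d·√(n/2) − z_{α/2}).
d·√(n/2) = 0.23 × √(106/2) = 0.23 × 7.280 = 1.674.
z_β = 1.674 − 2.326 = -0.652.
Power = Φ(-0.652) = 0.257.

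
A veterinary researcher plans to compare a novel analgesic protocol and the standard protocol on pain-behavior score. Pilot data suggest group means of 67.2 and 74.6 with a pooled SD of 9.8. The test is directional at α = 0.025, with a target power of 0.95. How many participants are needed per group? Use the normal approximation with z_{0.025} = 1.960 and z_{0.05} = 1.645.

Cohen's d = |M₁ − M₂| / SD_pooled = |67.2 − 74.6| / 9.8 = 7.4 / 9.8 = 0.755.
For two independent groups with equal n: n = 2·((z_{α} + z_β) / d)².
z_{α} + z_β = 1.960 + 1.645 = 3.605.
n = 2 × (3.605 / 0.755)² = 2 × 4.775² = 2 × 22.80 = 45.6.
Round up to the next whole participant.

n = 46 per group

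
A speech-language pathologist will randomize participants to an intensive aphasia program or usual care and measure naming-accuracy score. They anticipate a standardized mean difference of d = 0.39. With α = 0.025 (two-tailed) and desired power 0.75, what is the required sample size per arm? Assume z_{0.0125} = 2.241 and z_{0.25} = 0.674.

n = 112 per group

For two independent groups with equal n: n = 2·((z_{α/2} + z_β) / d)².
z_{α/2} + z_β = 2.241 + 0.674 = 2.915.
n = 2 × (2.915 / 0.39)² = 2 × 7.474² = 2 × 55.87 = 111.7.
Round up to the next whole participant.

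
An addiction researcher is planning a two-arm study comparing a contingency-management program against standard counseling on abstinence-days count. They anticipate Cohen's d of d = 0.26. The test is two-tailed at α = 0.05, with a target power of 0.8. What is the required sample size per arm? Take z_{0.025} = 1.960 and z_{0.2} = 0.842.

For two independent groups with equal n: n = 2·((z_{α/2} + z_β) / d)².
z_{α/2} + z_β = 1.960 + 0.842 = 2.802.
n = 2 × (2.802 / 0.26)² = 2 × 10.777² = 2 × 116.14 = 232.3.
Round up to the next whole participant.

n = 233 per group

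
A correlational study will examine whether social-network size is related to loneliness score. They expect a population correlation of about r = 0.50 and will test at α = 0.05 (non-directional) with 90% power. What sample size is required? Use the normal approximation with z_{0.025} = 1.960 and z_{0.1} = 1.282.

n = 38

Fisher's z: C = ½·ln((1+r)/(1−r)) = ½·ln(3.0000) = 0.5493.
n = ((z_{α/2} + z_β)/C)² + 3.
(1.960 + 1.282) / 0.5493 = 3.242 / 0.5493 = 5.902.
n = 5.902² + 3 = 34.83 + 3 = 37.8.
Round up.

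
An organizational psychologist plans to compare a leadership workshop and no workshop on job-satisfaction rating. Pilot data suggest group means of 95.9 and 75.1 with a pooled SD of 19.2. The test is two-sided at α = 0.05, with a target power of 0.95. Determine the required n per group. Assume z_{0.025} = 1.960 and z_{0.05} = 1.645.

Cohen's d = |M₁ − M₂| / SD_pooled = |95.9 − 75.1| / 19.2 = 20.8 / 19.2 = 1.083.
For two independent groups with equal n: n = 2·((z_{α/2} + z_β) / d)².
z_{α/2} + z_β = 1.960 + 1.645 = 3.605.
n = 2 × (3.605 / 1.083)² = 2 × 3.329² = 2 × 11.08 = 22.2.
Round up to the next whole participant.

n = 23 per group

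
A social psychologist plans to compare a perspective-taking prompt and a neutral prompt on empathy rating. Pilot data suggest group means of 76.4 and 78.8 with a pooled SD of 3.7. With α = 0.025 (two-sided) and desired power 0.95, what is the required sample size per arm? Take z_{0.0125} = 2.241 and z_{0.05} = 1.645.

Cohen's d = |M₁ − M₂| / SD_pooled = |76.4 − 78.8| / 3.7 = 2.4 / 3.7 = 0.649.
For two independent groups with equal n: n = 2·((z_{α/2} + z_β) / d)².
z_{α/2} + z_β = 2.241 + 1.645 = 3.886.
n = 2 × (3.886 / 0.649)² = 2 × 5.988² = 2 × 35.85 = 71.7.
Round up to the next whole participant.

n = 72 per group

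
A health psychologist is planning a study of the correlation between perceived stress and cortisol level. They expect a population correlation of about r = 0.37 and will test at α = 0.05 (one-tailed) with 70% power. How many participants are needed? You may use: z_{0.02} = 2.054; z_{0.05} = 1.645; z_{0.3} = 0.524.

Fisher's z: C = ½·ln((1+r)/(1−r)) = ½·ln(2.1746) = 0.3884.
n = ((z_{α} + z_β)/C)² + 3.
(1.645 + 0.524) / 0.3884 = 2.169 / 0.3884 = 5.584.
n = 5.584² + 3 = 31.19 + 3 = 34.2.
Round up.

n = 35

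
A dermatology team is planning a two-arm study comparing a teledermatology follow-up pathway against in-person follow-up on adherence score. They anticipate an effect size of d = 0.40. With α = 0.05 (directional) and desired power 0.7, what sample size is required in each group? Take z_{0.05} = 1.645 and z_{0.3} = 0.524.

n = 59 per group

For two independent groups with equal n: n = 2·((z_{α} + z_β) / d)².
z_{α} + z_β = 1.645 + 0.524 = 2.169.
n = 2 × (2.169 / 0.40)² = 2 × 5.422² = 2 × 29.40 = 58.8.
Round up to the next whole participant.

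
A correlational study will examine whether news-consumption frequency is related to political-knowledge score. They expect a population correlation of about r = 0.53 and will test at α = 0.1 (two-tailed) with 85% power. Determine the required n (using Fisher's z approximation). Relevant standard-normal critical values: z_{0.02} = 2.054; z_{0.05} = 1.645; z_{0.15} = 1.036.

Fisher's z: C = ½·ln((1+r)/(1−r)) = ½·ln(3.2553) = 0.5901.
n = ((z_{α/2} + z_β)/C)² + 3.
(1.645 + 1.036) / 0.5901 = 2.681 / 0.5901 = 4.543.
n = 4.543² + 3 = 20.64 + 3 = 23.6.
Round up.

n = 24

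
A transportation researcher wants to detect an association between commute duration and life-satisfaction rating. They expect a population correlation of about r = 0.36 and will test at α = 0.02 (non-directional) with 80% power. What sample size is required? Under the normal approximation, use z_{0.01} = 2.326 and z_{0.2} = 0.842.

Fisher's z: C = ½·ln((1+r)/(1−r)) = ½·ln(2.1250) = 0.3769.
n = ((z_{α/2} + z_β)/C)² + 3.
(2.326 + 0.842) / 0.3769 = 3.168 / 0.3769 = 8.405.
n = 8.405² + 3 = 70.65 + 3 = 73.7.
Round up.

n = 74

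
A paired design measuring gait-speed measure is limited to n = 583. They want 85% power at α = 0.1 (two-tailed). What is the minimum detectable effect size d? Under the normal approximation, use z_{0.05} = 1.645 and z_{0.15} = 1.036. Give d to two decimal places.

For a single sample (or paired design) of n = 583: d_min = (z_{α/2} + z_β)/√n.
z-sum = 1.645 + 1.036 = 2.681.
d_min = 2.681 / √583 = 2.681 / 24.145 = 0.111.

d_min ≈ 0.11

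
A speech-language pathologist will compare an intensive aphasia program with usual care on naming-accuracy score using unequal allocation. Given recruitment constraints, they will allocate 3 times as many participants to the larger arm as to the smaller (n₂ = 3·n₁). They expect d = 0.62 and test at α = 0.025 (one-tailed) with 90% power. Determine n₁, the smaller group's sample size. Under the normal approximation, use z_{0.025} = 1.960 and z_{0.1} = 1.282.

n₁ = 37

With allocation ratio k = n₂/n₁ = 3, Var(x̄₁−x̄₂) = σ²(1/n₁ + 1/(k·n₁)) = σ²·(k+1)/(k·n₁).
So n₁ = (1 + 1/k)·((z_{α} + z_β)/d)² = 1.333 × (3.242/0.62)².
n₁ = 1.333 × 27.34 = 36.5.
Round up: n₁ = 37, giving n₂ = 3 × 37 = 111.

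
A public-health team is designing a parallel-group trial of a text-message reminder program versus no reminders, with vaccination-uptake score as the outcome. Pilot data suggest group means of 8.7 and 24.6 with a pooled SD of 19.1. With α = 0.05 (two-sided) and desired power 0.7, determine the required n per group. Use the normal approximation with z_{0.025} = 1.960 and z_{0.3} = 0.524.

Cohen's d = |M₁ − M₂| / SD_pooled = |8.7 − 24.6| / 19.1 = 15.9 / 19.1 = 0.832.
For two independent groups with equal n: n = 2·((z_{α/2} + z_β) / d)².
z_{α/2} + z_β = 1.960 + 0.524 = 2.484.
n = 2 × (2.484 / 0.832)² = 2 × 2.986² = 2 × 8.91 = 17.8.
Round up to the next whole participant.

n = 18 per group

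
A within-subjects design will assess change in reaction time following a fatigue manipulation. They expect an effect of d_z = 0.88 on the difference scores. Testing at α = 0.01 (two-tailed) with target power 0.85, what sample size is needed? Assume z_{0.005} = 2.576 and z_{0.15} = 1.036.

n = 17 pairs

For a paired (one-sample on differences) test: n = ((z_{α/2} + z_β) / d)².
z_{α/2} + z_β = 2.576 + 1.036 = 3.612.
n = (3.612 / 0.88)² = 4.105² = 16.85.
Round up.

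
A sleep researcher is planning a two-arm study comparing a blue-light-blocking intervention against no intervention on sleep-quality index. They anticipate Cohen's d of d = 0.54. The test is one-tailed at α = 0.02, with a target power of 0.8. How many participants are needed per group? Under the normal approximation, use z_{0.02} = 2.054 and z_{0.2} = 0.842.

n = 58 per group

For two independent groups with equal n: n = 2·((z_{α} + z_β) / d)².
z_{α} + z_β = 2.054 + 0.842 = 2.896.
n = 2 × (2.896 / 0.54)² = 2 × 5.363² = 2 × 28.76 = 57.5.
Round up to the next whole participant.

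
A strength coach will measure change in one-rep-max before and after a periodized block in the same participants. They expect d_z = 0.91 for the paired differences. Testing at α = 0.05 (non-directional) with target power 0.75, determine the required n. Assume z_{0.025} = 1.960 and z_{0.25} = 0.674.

n = 9 pairs

For a paired (one-sample on differences) test: n = ((z_{α/2} + z_β) / d)².
z_{α/2} + z_β = 1.960 + 0.674 = 2.634.
n = (2.634 / 0.91)² = 2.895² = 8.38.
Round up.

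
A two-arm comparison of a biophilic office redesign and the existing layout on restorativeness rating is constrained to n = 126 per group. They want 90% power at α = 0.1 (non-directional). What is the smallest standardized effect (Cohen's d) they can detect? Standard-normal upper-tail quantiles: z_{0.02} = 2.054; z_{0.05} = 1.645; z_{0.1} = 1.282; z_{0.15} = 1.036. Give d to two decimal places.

For two independent groups of n = 126 each: d_min = (z_{α/2} + z_β)·√(2/n).
z-sum = 1.645 + 1.282 = 2.927.
d_min = 2.927 × √(2/126) = 2.927 × 0.1260 = 0.369.

d_min ≈ 0.37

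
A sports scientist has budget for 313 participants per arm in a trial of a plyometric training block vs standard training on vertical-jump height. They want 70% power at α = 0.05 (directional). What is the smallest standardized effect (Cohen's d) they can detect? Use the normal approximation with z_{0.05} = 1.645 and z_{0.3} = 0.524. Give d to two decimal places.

d_min ≈ 0.17

For two independent groups of n = 313 each: d_min = (z_{α} + z_β)·√(2/n).
z-sum = 1.645 + 0.524 = 2.169.
d_min = 2.169 × √(2/313) = 2.169 × 0.0799 = 0.173.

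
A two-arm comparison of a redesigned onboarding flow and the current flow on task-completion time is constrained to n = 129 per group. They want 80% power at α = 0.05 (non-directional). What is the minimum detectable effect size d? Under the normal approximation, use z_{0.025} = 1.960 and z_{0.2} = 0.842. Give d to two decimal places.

d_min ≈ 0.35

For two independent groups of n = 129 each: d_min = (z_{α/2} + z_β)·√(2/n).
z-sum = 1.960 + 0.842 = 2.802.
d_min = 2.802 × √(2/129) = 2.802 × 0.1245 = 0.349.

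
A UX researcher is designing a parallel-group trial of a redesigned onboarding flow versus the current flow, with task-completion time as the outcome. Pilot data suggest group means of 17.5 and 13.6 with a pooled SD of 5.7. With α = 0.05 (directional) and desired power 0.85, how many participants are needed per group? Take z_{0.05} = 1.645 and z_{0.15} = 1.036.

n = 31 per group

Cohen's d = |M₁ − M₂| / SD_pooled = |17.5 − 13.6| / 5.7 = 3.9 / 5.7 = 0.684.
For two independent groups with equal n: n = 2·((z_{α} + z_β) / d)².
z_{α} + z_β = 1.645 + 1.036 = 2.681.
n = 2 × (2.681 / 0.684)² = 2 × 3.920² = 2 × 15.36 = 30.7.
Round up to the next whole participant.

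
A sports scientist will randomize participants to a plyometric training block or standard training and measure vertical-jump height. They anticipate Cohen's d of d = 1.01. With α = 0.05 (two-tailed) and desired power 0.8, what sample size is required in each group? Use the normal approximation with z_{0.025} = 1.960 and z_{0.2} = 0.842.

n = 16 per group

For two independent groups with equal n: n = 2·((z_{α/2} + z_β) / d)².
z_{α/2} + z_β = 1.960 + 0.842 = 2.802.
n = 2 × (2.802 / 1.01)² = 2 × 2.774² = 2 × 7.70 = 15.4.
Round up to the next whole participant.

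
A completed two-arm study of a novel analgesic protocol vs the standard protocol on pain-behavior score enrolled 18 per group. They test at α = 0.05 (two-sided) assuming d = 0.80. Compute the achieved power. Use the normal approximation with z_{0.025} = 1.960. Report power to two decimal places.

For two equal groups, power = Φ(d·√(n/2) − z_{α/2}).
d·√(n/2) = 0.80 × √(18/2) = 0.80 × 3.000 = 2.400.
z_β = 2.400 − 1.960 = 0.440.
Power = Φ(0.440) = 0.670.

power ≈ 0.67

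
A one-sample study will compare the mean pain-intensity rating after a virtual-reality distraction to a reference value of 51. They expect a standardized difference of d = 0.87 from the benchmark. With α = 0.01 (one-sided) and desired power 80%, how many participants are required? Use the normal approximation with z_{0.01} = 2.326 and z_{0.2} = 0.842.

n = 14

For a one-sample test: n = ((z_{α} + z_β) / d)².
z_{α} + z_β = 2.326 + 0.842 = 3.168.
n = (3.168 / 0.87)² = 3.641² = 13.26.
Round up.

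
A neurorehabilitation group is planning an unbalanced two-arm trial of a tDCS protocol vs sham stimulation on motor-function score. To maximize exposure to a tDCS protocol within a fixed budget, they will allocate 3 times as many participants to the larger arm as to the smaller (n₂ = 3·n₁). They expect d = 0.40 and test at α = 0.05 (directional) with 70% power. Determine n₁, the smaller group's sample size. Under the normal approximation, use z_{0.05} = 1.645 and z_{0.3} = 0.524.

n₁ = 40

With allocation ratio k = n₂/n₁ = 3, Var(x̄₁−x̄₂) = σ²(1/n₁ + 1/(k·n₁)) = σ²·(k+1)/(k·n₁).
So n₁ = (1 + 1/k)·((z_{α} + z_β)/d)² = 1.333 × (2.169/0.40)².
n₁ = 1.333 × 29.40 = 39.2.
Round up: n₁ = 40, giving n₂ = 3 × 40 = 120.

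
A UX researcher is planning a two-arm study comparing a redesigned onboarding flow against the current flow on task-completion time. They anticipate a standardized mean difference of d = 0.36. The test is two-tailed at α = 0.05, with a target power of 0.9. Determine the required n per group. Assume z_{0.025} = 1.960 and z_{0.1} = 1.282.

n = 163 per group

For two independent groups with equal n: n = 2·((z_{α/2} + z_β) / d)².
z_{α/2} + z_β = 1.960 + 1.282 = 3.242.
n = 2 × (3.242 / 0.36)² = 2 × 9.006² = 2 × 81.10 = 162.2.
Round up to the next whole participant.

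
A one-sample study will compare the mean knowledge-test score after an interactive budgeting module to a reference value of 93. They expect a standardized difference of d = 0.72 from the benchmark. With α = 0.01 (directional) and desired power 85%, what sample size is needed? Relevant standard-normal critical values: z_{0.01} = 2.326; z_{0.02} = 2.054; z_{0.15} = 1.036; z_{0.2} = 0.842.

n = 22

For a one-sample test: n = ((z_{α} + z_β) / d)².
z_{α} + z_β = 2.326 + 1.036 = 3.362.
n = (3.362 / 0.72)² = 4.669² = 21.80.
Round up.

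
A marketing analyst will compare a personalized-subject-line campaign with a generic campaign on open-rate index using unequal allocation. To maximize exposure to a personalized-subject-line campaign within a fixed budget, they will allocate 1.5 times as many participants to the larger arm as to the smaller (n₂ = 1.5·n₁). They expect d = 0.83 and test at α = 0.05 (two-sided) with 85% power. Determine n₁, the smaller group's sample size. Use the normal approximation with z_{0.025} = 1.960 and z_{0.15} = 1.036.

With allocation ratio k = n₂/n₁ = 1.5, Var(x̄₁−x̄₂) = σ²(1/n₁ + 1/(k·n₁)) = σ²·(k+1)/(k·n₁).
So n₁ = (1 + 1/k)·((z_{α/2} + z_β)/d)² = 1.667 × (2.996/0.83)².
n₁ = 1.667 × 13.03 = 21.7.
Round up: n₁ = 22, giving n₂ = 1.5 × 22 = 33.

n₁ = 22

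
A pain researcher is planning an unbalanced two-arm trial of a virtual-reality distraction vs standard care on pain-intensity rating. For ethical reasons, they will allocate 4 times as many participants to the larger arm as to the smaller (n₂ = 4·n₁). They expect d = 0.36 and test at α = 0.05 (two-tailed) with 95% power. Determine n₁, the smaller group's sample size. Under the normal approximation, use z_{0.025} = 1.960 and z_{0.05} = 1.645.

With allocation ratio k = n₂/n₁ = 4, Var(x̄₁−x̄₂) = σ²(1/n₁ + 1/(k·n₁)) = σ²·(k+1)/(k·n₁).
So n₁ = (1 + 1/k)·((z_{α/2} + z_β)/d)² = 1.250 × (3.605/0.36)².
n₁ = 1.250 × 100.28 = 125.3.
Round up: n₁ = 126, giving n₂ = 4 × 126 = 504.

n₁ = 126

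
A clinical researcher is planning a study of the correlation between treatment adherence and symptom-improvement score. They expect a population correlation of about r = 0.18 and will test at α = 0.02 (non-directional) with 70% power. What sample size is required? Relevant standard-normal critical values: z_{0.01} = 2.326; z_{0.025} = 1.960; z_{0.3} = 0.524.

Fisher's z: C = ½·ln((1+r)/(1−r)) = ½·ln(1.4390) = 0.1820.
n = ((z_{α/2} + z_β)/C)² + 3.
(2.326 + 0.524) / 0.1820 = 2.850 / 0.1820 = 15.659.
n = 15.659² + 3 = 245.21 + 3 = 248.2.
Round up.

n = 249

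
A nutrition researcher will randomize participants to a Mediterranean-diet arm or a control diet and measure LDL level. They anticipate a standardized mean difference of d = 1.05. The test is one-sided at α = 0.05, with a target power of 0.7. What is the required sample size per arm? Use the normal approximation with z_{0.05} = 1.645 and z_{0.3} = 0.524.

n = 9 per group

For two independent groups with equal n: n = 2·((z_{α} + z_β) / d)².
z_{α} + z_β = 1.645 + 0.524 = 2.169.
n = 2 × (2.169 / 1.05)² = 2 × 2.066² = 2 × 4.27 = 8.5.
Round up to the next whole participant.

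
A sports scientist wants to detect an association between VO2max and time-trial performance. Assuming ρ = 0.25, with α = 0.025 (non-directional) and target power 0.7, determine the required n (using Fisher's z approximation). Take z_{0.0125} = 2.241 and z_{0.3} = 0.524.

n = 121

Fisher's z: C = ½·ln((1+r)/(1−r)) = ½·ln(1.6667) = 0.2554.
n = ((z_{α/2} + z_β)/C)² + 3.
(2.241 + 0.524) / 0.2554 = 2.765 / 0.2554 = 10.826.
n = 10.826² + 3 = 117.21 + 3 = 120.2.
Round up.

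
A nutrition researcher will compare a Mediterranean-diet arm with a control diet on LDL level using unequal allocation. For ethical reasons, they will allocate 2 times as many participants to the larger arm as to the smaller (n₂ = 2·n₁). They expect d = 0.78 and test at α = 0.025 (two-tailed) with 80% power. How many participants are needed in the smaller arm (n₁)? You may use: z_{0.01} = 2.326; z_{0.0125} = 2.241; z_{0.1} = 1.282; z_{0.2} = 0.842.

n₁ = 24

With allocation ratio k = n₂/n₁ = 2, Var(x̄₁−x̄₂) = σ²(1/n₁ + 1/(k·n₁)) = σ²·(k+1)/(k·n₁).
So n₁ = (1 + 1/k)·((z_{α/2} + z_β)/d)² = 1.500 × (3.083/0.78)².
n₁ = 1.500 × 15.62 = 23.4.
Round up: n₁ = 24, giving n₂ = 2 × 24 = 48.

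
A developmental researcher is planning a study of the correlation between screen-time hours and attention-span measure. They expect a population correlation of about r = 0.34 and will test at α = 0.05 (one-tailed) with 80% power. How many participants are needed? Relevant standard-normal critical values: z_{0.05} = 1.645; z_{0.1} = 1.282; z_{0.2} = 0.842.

n = 53

Fisher's z: C = ½·ln((1+r)/(1−r)) = ½·ln(2.0303) = 0.3541.
n = ((z_{α} + z_β)/C)² + 3.
(1.645 + 0.842) / 0.3541 = 2.487 / 0.3541 = 7.023.
n = 7.023² + 3 = 49.33 + 3 = 52.3.
Round up.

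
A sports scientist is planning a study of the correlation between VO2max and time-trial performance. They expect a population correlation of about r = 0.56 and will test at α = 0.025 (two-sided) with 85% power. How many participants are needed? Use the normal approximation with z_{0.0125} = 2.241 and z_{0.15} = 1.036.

Fisher's z: C = ½·ln((1+r)/(1−r)) = ½·ln(3.5455) = 0.6328.
n = ((z_{α/2} + z_β)/C)² + 3.
(2.241 + 1.036) / 0.6328 = 3.277 / 0.6328 = 5.179.
n = 5.179² + 3 = 26.82 + 3 = 29.8.
Round up.

n = 30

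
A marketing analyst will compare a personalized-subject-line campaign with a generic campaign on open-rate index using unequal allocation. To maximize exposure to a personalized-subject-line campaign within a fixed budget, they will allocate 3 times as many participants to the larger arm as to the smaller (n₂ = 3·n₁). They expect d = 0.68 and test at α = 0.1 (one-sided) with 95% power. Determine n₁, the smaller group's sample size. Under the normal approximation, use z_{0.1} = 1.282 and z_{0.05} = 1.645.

With allocation ratio k = n₂/n₁ = 3, Var(x̄₁−x̄₂) = σ²(1/n₁ + 1/(k·n₁)) = σ²·(k+1)/(k·n₁).
So n₁ = (1 + 1/k)·((z_{α} + z_β)/d)² = 1.333 × (2.927/0.68)².
n₁ = 1.333 × 18.53 = 24.7.
Round up: n₁ = 25, giving n₂ = 3 × 25 = 75.

n₁ = 25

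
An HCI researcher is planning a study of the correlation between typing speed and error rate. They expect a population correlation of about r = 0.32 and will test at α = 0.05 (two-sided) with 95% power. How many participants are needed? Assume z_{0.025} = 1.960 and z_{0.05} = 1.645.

Fisher's z: C = ½·ln((1+r)/(1−r)) = ½·ln(1.9412) = 0.3316.
n = ((z_{α/2} + z_β)/C)² + 3.
(1.960 + 1.645) / 0.3316 = 3.605 / 0.3316 = 10.872.
n = 10.872² + 3 = 118.19 + 3 = 121.2.
Round up.

n = 122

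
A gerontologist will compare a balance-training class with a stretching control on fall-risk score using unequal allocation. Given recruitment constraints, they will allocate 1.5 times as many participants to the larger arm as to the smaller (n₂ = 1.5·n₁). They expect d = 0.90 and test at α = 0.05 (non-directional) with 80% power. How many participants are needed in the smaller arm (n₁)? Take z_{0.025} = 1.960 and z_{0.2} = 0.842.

n₁ = 17

With allocation ratio k = n₂/n₁ = 1.5, Var(x̄₁−x̄₂) = σ²(1/n₁ + 1/(k·n₁)) = σ²·(k+1)/(k·n₁).
So n₁ = (1 + 1/k)·((z_{α/2} + z_β)/d)² = 1.667 × (2.802/0.90)².
n₁ = 1.667 × 9.69 = 16.2.
Round up: n₁ = 17, giving n₂ = ⌈1.5 × 17⌉ = ⌈25.5⌉ = 26.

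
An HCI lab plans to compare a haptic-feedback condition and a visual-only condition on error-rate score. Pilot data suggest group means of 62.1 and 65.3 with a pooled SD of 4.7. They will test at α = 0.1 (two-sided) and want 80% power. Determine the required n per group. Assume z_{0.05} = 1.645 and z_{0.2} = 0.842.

Cohen's d = |M₁ − M₂| / SD_pooled = |62.1 − 65.3| / 4.7 = 3.2 / 4.7 = 0.681.
For two independent groups with equal n: n = 2·((z_{α/2} + z_β) / d)².
z_{α/2} + z_β = 1.645 + 0.842 = 2.487.
n = 2 × (2.487 / 0.681)² = 2 × 3.652² = 2 × 13.34 = 26.7.
Round up to the next whole participant.

n = 27 per group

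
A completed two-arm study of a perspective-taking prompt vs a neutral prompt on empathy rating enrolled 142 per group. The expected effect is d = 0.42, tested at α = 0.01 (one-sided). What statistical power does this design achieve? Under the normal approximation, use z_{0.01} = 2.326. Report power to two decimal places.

power ≈ 0.89

For two equal groups, power = Φ(d·√(n/2) − z_{α}).
d·√(n/2) = 0.42 × √(142/2) = 0.42 × 8.426 = 3.539.
z_β = 3.539 − 2.326 = 1.213.
Power = Φ(1.213) = 0.887.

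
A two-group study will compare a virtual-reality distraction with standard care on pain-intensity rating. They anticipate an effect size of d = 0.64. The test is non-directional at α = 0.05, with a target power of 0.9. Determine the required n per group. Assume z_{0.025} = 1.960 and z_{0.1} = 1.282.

n = 52 per group

For two independent groups with equal n: n = 2·((z_{α/2} + z_β) / d)².
z_{α/2} + z_β = 1.960 + 1.282 = 3.242.
n = 2 × (3.242 / 0.64)² = 2 × 5.066² = 2 × 25.66 = 51.3.
Round up to the next whole participant.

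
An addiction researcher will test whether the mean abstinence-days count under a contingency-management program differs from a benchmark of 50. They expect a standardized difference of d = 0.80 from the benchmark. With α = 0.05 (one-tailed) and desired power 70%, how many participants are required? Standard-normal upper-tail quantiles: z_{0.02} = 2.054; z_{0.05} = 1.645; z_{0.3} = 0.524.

n = 8

For a one-sample test: n = ((z_{α} + z_β) / d)².
z_{α} + z_β = 1.645 + 0.524 = 2.169.
n = (2.169 / 0.80)² = 2.711² = 7.35.
Round up.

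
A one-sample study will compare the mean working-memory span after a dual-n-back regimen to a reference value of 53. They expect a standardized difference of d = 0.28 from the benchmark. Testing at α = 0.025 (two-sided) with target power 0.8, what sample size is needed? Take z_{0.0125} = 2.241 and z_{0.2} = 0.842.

For a one-sample test: n = ((z_{α/2} + z_β) / d)².
z_{α/2} + z_β = 2.241 + 0.842 = 3.083.
n = (3.083 / 0.28)² = 11.011² = 121.24.
Round up.

n = 122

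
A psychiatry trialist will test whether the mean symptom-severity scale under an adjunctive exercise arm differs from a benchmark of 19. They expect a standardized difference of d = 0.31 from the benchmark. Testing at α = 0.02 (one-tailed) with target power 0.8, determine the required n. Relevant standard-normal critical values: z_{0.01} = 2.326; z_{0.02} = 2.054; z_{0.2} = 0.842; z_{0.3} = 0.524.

n = 88

For a one-sample test: n = ((z_{α} + z_β) / d)².
z_{α} + z_β = 2.054 + 0.842 = 2.896.
n = (2.896 / 0.31)² = 9.342² = 87.27.
Round up.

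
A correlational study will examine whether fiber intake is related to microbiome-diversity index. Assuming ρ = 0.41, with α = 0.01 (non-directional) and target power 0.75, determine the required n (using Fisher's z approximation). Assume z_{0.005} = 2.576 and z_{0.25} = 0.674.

n = 59

Fisher's z: C = ½·ln((1+r)/(1−r)) = ½·ln(2.3898) = 0.4356.
n = ((z_{α/2} + z_β)/C)² + 3.
(2.576 + 0.674) / 0.4356 = 3.250 / 0.4356 = 7.461.
n = 7.461² + 3 = 55.67 + 3 = 58.7.
Round up.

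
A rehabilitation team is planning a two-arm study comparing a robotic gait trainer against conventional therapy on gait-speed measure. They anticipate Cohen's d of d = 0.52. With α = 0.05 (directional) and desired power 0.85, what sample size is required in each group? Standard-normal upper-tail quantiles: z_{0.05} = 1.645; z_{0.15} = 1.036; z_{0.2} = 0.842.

n = 54 per group

For two independent groups with equal n: n = 2·((z_{α} + z_β) / d)².
z_{α} + z_β = 1.645 + 1.036 = 2.681.
n = 2 × (2.681 / 0.52)² = 2 × 5.156² = 2 × 26.58 = 53.2.
Round up to the next whole participant.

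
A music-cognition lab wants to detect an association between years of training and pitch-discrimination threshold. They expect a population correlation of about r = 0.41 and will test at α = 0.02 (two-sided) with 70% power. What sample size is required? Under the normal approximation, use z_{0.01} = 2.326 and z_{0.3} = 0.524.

Fisher's z: C = ½·ln((1+r)/(1−r)) = ½·ln(2.3898) = 0.4356.
n = ((z_{α/2} + z_β)/C)² + 3.
(2.326 + 0.524) / 0.4356 = 2.850 / 0.4356 = 6.543.
n = 6.543² + 3 = 42.81 + 3 = 45.8.
Round up.

n = 46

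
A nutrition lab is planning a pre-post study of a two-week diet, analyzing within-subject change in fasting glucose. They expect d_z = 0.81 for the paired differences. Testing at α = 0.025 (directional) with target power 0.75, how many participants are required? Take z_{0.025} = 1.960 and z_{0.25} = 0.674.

n = 11 pairs

For a paired (one-sample on differences) test: n = ((z_{α} + z_β) / d)².
z_{α} + z_β = 1.960 + 0.674 = 2.634.
n = (2.634 / 0.81)² = 3.252² = 10.57.
Round up.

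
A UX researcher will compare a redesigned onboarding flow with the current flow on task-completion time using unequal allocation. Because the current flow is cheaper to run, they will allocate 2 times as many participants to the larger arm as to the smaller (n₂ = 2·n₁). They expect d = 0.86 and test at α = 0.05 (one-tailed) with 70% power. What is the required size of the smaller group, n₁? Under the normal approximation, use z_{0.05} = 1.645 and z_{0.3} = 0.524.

n₁ = 10

With allocation ratio k = n₂/n₁ = 2, Var(x̄₁−x̄₂) = σ²(1/n₁ + 1/(k·n₁)) = σ²·(k+1)/(k·n₁).
So n₁ = (1 + 1/k)·((z_{α} + z_β)/d)² = 1.500 × (2.169/0.86)².
n₁ = 1.500 × 6.36 = 9.5.
Round up: n₁ = 10, giving n₂ = 2 × 10 = 20.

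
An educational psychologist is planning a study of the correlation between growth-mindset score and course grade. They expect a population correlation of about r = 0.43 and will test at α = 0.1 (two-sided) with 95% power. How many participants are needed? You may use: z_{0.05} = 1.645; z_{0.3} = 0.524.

Fisher's z: C = ½·ln((1+r)/(1−r)) = ½·ln(2.5088) = 0.4599.
n = ((z_{α/2} + z_β)/C)² + 3.
(1.645 + 1.645) / 0.4599 = 3.290 / 0.4599 = 7.154.
n = 7.154² + 3 = 51.18 + 3 = 54.2.
Round up.

n = 55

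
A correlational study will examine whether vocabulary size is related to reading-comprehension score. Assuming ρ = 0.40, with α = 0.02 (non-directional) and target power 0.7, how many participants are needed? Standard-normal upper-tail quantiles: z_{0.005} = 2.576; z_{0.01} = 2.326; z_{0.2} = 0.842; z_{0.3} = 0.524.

Fisher's z: C = ½·ln((1+r)/(1−r)) = ½·ln(2.3333) = 0.4236.
n = ((z_{α/2} + z_β)/C)² + 3.
(2.326 + 0.524) / 0.4236 = 2.850 / 0.4236 = 6.728.
n = 6.728² + 3 = 45.27 + 3 = 48.3.
Round up.

n = 49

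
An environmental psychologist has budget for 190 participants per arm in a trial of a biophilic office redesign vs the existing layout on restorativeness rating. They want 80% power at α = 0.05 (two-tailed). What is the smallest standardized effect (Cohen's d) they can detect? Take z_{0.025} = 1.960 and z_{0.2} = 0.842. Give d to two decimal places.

For two independent groups of n = 190 each: d_min = (z_{α/2} + z_β)·√(2/n).
z-sum = 1.960 + 0.842 = 2.802.
d_min = 2.802 × √(2/190) = 2.802 × 0.1026 = 0.287.

d_min ≈ 0.29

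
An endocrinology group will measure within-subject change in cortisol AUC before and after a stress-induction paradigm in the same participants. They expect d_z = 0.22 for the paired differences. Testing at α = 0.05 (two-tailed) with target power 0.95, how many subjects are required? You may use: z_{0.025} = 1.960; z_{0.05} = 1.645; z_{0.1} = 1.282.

n = 269 pairs

For a paired (one-sample on differences) test: n = ((z_{α/2} + z_β) / d)².
z_{α/2} + z_β = 1.960 + 1.645 = 3.605.
n = (3.605 / 0.22)² = 16.386² = 268.51.
Round up.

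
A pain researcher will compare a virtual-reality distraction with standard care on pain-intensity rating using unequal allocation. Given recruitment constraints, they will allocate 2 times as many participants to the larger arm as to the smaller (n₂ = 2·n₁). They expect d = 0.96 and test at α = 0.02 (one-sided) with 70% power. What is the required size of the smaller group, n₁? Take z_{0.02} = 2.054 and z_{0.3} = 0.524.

n₁ = 11

With allocation ratio k = n₂/n₁ = 2, Var(x̄₁−x̄₂) = σ²(1/n₁ + 1/(k·n₁)) = σ²·(k+1)/(k·n₁).
So n₁ = (1 + 1/k)·((z_{α} + z_β)/d)² = 1.500 × (2.578/0.96)².
n₁ = 1.500 × 7.21 = 10.8.
Round up: n₁ = 11, giving n₂ = 2 × 11 = 22.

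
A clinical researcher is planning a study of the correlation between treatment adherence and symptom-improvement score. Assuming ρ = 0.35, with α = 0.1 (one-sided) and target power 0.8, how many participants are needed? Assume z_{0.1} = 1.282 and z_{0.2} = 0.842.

Fisher's z: C = ½·ln((1+r)/(1−r)) = ½·ln(2.0769) = 0.3654.
n = ((z_{α} + z_β)/C)² + 3.
(1.282 + 0.842) / 0.3654 = 2.124 / 0.3654 = 5.813.
n = 5.813² + 3 = 33.79 + 3 = 36.8.
Round up.

n = 37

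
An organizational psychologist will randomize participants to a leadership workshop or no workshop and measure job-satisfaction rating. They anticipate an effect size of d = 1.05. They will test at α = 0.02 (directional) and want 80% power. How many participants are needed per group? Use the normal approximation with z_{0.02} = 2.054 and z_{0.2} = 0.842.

n = 16 per group

For two independent groups with equal n: n = 2·((z_{α} + z_β) / d)².
z_{α} + z_β = 2.054 + 0.842 = 2.896.
n = 2 × (2.896 / 1.05)² = 2 × 2.758² = 2 × 7.61 = 15.2.
Round up to the next whole participant.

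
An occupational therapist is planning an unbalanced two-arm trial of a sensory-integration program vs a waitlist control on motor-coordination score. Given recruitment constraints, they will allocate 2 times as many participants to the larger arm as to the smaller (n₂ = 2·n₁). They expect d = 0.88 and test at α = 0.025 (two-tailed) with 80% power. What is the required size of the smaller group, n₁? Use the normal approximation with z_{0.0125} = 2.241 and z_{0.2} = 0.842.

n₁ = 19

With allocation ratio k = n₂/n₁ = 2, Var(x̄₁−x̄₂) = σ²(1/n₁ + 1/(k·n₁)) = σ²·(k+1)/(k·n₁).
So n₁ = (1 + 1/k)·((z_{α/2} + z_β)/d)² = 1.500 × (3.083/0.88)².
n₁ = 1.500 × 12.27 = 18.4.
Round up: n₁ = 19, giving n₂ = 2 × 19 = 38.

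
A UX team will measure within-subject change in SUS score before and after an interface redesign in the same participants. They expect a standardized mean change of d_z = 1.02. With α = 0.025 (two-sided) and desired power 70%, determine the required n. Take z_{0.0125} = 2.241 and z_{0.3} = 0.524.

For a paired (one-sample on differences) test: n = ((z_{α/2} + z_β) / d)².
z_{α/2} + z_β = 2.241 + 0.524 = 2.765.
n = (2.765 / 1.02)² = 2.711² = 7.35.
Round up.

n = 8 pairs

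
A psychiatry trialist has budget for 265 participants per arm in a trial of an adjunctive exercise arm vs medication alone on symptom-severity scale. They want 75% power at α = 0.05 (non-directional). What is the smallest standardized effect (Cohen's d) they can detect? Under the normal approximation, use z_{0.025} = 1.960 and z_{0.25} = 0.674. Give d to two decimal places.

For two independent groups of n = 265 each: d_min = (z_{α/2} + z_β)·√(2/n).
z-sum = 1.960 + 0.674 = 2.634.
d_min = 2.634 × √(2/265) = 2.634 × 0.0869 = 0.229.

d_min ≈ 0.23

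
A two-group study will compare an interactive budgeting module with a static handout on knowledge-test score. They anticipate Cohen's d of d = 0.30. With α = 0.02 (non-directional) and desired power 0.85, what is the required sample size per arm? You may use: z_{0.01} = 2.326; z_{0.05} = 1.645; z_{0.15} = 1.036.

For two independent groups with equal n: n = 2·((z_{α/2} + z_β) / d)².
z_{α/2} + z_β = 2.326 + 1.036 = 3.362.
n = 2 × (3.362 / 0.30)² = 2 × 11.207² = 2 × 125.59 = 251.2.
Round up to the next whole participant.

n = 252 per group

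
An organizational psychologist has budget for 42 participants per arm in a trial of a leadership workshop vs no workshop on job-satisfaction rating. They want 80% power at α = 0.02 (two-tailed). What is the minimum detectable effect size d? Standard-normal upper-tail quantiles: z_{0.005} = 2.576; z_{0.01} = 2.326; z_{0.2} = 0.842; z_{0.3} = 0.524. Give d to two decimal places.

For two independent groups of n = 42 each: d_min = (z_{α/2} + z_β)·√(2/n).
z-sum = 2.326 + 0.842 = 3.168.
d_min = 3.168 × √(2/42) = 3.168 × 0.2182 = 0.691.

d_min ≈ 0.69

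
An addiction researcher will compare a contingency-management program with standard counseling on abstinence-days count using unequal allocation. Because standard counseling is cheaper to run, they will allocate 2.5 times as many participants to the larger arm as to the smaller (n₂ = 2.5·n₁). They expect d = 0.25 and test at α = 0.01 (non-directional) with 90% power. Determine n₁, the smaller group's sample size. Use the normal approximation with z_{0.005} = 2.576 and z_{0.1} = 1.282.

n₁ = 334

With allocation ratio k = n₂/n₁ = 2.5, Var(x̄₁−x̄₂) = σ²(1/n₁ + 1/(k·n₁)) = σ²·(k+1)/(k·n₁).
So n₁ = (1 + 1/k)·((z_{α/2} + z_β)/d)² = 1.400 × (3.858/0.25)².
n₁ = 1.400 × 238.15 = 333.4.
Round up: n₁ = 334, giving n₂ = 2.5 × 334 = 835.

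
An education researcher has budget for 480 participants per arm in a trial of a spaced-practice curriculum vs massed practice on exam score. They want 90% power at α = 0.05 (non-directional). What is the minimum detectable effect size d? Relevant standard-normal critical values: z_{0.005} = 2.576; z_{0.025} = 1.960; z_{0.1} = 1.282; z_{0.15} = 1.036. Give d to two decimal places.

For two independent groups of n = 480 each: d_min = (z_{α/2} + z_β)·√(2/n).
z-sum = 1.960 + 1.282 = 3.242.
d_min = 3.242 × √(2/480) = 3.242 × 0.0645 = 0.209.

d_min ≈ 0.21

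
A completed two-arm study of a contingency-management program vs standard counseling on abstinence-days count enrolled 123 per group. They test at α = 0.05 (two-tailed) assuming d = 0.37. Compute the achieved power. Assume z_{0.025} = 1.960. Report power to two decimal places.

For two equal groups, power = Φ(d·√(n/2) − z_{α/2}).
d·√(n/2) = 0.37 × √(123/2) = 0.37 × 7.842 = 2.902.
z_β = 2.902 − 1.960 = 0.942.
Power = Φ(0.942) = 0.827.

power ≈ 0.83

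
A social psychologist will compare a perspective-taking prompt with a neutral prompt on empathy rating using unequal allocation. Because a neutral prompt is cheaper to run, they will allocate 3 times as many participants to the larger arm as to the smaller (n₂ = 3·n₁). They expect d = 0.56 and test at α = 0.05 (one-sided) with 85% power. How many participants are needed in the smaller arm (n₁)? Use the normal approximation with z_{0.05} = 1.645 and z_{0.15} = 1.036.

n₁ = 31

With allocation ratio k = n₂/n₁ = 3, Var(x̄₁−x̄₂) = σ²(1/n₁ + 1/(k·n₁)) = σ²·(k+1)/(k·n₁).
So n₁ = (1 + 1/k)·((z_{α} + z_β)/d)² = 1.333 × (2.681/0.56)².
n₁ = 1.333 × 22.92 = 30.6.
Round up: n₁ = 31, giving n₂ = 3 × 31 = 93.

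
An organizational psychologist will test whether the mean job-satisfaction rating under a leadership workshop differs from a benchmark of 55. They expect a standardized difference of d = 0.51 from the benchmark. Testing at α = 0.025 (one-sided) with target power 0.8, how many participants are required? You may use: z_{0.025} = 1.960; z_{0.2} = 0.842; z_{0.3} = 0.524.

For a one-sample test: n = ((z_{α} + z_β) / d)².
z_{α} + z_β = 1.960 + 0.842 = 2.802.
n = (2.802 / 0.51)² = 5.494² = 30.19.
Round up.

n = 31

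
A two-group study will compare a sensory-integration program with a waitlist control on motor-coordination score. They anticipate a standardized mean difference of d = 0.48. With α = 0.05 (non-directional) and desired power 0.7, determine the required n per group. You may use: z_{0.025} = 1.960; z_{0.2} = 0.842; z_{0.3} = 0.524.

For two independent groups with equal n: n = 2·((z_{α/2} + z_β) / d)².
z_{α/2} + z_β = 1.960 + 0.524 = 2.484.
n = 2 × (2.484 / 0.48)² = 2 × 5.175² = 2 × 26.78 = 53.6.
Round up to the next whole participant.

n = 54 per group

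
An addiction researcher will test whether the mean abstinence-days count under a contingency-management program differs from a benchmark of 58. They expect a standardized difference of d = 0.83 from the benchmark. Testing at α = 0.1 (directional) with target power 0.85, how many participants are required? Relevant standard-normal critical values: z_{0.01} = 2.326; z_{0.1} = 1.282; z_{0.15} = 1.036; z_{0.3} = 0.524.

n = 8

For a one-sample test: n = ((z_{α} + z_β) / d)².
z_{α} + z_β = 1.282 + 1.036 = 2.318.
n = (2.318 / 0.83)² = 2.793² = 7.80.
Round up.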